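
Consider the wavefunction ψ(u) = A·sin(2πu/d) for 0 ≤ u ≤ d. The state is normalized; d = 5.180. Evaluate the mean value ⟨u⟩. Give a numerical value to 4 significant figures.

⟨u⟩ ≈ 2.590

The expectation value is the |ψ|²-weighted average of u: ∫ u|ψ|² du.
Using sin²θ = (1 − cos 2θ)/2, since the A² factors cancel between numerator and denominator, ⟨u⟩ = d/2.
With d = 5.180, ⟨u⟩ = 2.5900.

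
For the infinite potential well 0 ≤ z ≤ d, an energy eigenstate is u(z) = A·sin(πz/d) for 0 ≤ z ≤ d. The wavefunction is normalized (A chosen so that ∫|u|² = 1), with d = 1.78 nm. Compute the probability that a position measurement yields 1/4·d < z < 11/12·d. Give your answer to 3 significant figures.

|u|² is the probability density, so P = ∫_{1/4·d}^{11/12·d} |u|² dz.
With A² fixed by ∫|u|² = 1, i.e. A² = (d/2)^(−1), substitute and integrate.
Let t = z/d; then A² and the length scale cancel, so P = ∫_{1/4}^{11/12} sin(π·t)^2 dt ÷ ∫_{0}^{1} sin(π·t)^2 dt.
An antiderivative of sin(π·t)^2 is t/2 - sin(2·π·t)/(4·π); evaluating from 1/4 to 11/12 gives 3/(8·π) + 1/3, while the full integral is 1/2.
Taking the ratio, P = (9 + 8·π)/(12·π).

P ≈ 0.905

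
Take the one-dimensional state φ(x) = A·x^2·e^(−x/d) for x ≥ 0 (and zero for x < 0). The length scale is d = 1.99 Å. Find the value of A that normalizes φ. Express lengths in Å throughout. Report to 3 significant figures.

The normalization condition is ∫|φ|² dx = 1 from 0 to ∞.
∫|φ|² dx = A²·(3·d^5/4).
Hence A² = 1/[3·d^5/4].
With d = 1.99: A² = 0.04272 and A = 0.2067.

A ≈ 0.207 Å^(-5/2)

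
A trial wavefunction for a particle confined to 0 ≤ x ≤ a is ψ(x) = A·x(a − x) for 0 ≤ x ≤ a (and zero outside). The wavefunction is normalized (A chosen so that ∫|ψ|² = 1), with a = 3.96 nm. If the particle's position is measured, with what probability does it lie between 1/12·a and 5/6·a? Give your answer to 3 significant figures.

|ψ|² is the probability density, so P = ∫_{1/12·a}^{5/6·a} |ψ|² dx.
With A² fixed by ∫|ψ|² = 1, i.e. A² = (a^5/30)^(−1), substitute and integrate.
In terms of u = x/a (A² and the length scale cancel between numerator and denominator), P = [∫_{1/12}^{5/6} u^2·(1 - u)^2 du] / [∫_{0}^{1} u^2·(1 - u)^2 du].
An antiderivative of u^2·(1 - u)^2 is u^3·(6·u^2 - 15·u + 10)/30; evaluating from 1/12 to 5/6 gives ≈ 0.031981, while the full integral is 1/30.
Evaluating gives P = 4421/4608.

P ≈ 0.959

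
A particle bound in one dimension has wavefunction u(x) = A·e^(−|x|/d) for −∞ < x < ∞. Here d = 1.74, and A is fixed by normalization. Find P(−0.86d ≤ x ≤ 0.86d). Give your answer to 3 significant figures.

P = ∫_{−0.86d}^{0.86d} |u(x)|² dx.
The normalization integral ∫|u|²dx over the whole domain equals d·A², and A² cancels in the ratio.
By symmetry take twice the x ≥ 0 contribution in numerator and denominator; the 2's cancel. In terms of t = x/d (A² and the length scale cancel between numerator and denominator), P = [∫_{0}^{0.86} e^(-2·t) dt] / [∫_{0}^{∞} e^(-2·t) dt].
With ∫ e^(-2·t) dt = -e^(-2·t)/2 + C, the region integral is 1/2 - e^(-43/25)/2 and the full one is 1/2.
Evaluating gives P = 0.8209.

P ≈ 0.821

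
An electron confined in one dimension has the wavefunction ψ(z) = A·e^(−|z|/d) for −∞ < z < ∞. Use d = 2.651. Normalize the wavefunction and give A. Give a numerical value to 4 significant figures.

A ≈ 0.6142

Require ∫ |ψ|² dz = 1 over the whole domain.
Carrying out the integral gives A² · d.
Setting this equal to 1 gives A² = 1/(d).
With d = 2.651: A² = 0.37722 and A = 0.61418.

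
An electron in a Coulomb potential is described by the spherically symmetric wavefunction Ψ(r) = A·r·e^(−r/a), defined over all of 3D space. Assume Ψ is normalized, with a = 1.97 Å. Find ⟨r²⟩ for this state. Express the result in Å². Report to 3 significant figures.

⟨r^2⟩ ≈ 29.1 Å^2

⟨r²⟩ = ∫ r^2 |Ψ|² 4πr² dr over the full domain.
Recall ∫₀^∞ r^m e^(−r/β) dr = m!·β^(m+1), the ratio of the moment integral to the normalization integral gives ⟨r²⟩ = 15·a^2/2.
Putting a = 1.97 gives 29.11.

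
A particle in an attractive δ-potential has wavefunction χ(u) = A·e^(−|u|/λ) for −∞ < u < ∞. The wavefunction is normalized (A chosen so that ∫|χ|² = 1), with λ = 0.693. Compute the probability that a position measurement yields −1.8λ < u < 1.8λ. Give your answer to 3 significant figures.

The probability is P = ∫ |χ|² du over [−1.8λ, 1.8λ].
With A² fixed by ∫|χ|² = 1, i.e. A² = (λ)^(−1), substitute and integrate.
By symmetry take twice the u ≥ 0 contribution in numerator and denominator; the 2's cancel. In terms of t = u/λ (A² and the length scale cancel between numerator and denominator), P = [∫_{0}^{1.8} e^(-2·t) dt] / [∫_{0}^{∞} e^(-2·t) dt].
An antiderivative of e^(-2·t) is -e^(-2·t)/2; evaluating from 0 to 1.8 gives 1/2 - e^(-18/5)/2, while the full integral is 1/2.
The result is P = 0.9727.

P ≈ 0.973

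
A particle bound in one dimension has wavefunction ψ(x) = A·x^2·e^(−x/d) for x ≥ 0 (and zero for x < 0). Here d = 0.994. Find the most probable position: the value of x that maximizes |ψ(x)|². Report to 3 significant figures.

x ≈ 1.99

Set d/dx [|ψ(x)|²] = 0 and solve for x > 0.
Solving yields x = 2·d.
With d = 0.994, the most probable position is 1.988.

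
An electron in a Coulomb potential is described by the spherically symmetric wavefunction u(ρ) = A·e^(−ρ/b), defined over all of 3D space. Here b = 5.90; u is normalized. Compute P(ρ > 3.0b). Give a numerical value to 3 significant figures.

P ≈ 0.0620

Integrate the radial probability density 4πρ²|u|² over ρ > 3.0b.
A² is fixed by ∫₀^∞ 4πρ²|u|² dρ = 1, i.e. A² = (π·b^3)^(−1).
In terms of t = ρ/b (A², 4π and the length scale all cancel between numerator and denominator), P = [∫_{3.0}^{∞} t^2·e^(-2·t) dt] / [∫_{0}^{∞} t^2·e^(-2·t) dt].
An antiderivative of t^2·e^(-2·t) is -(2·t^2 + 2·t + 1)·e^(-2·t)/4; evaluating from 3.0 to ∞ gives 25·e^(-6)/4, while the full integral is 1/4.
This evaluates to P = 0.06197.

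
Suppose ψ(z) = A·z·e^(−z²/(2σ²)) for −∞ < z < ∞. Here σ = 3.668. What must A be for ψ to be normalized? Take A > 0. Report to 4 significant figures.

Require ∫ |ψ|² dz = 1 over the whole domain.
The integral (without the A² prefactor) comes out to √(π)·σ^3/2.
Setting this equal to 1 gives A² = 1/(√(π)·σ^3/2).
Substituting σ = 3.668 gives A² = 0.022865, so A = 0.15121.

A ≈ 0.1512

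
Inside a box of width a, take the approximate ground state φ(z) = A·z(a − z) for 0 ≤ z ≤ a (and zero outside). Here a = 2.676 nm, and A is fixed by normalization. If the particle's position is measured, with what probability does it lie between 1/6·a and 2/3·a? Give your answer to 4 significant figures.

The probability is P = ∫ |φ|² dz over [1/6·a, 2/3·a].
The normalization integral ∫|φ|²dz over the whole domain equals a^5/30·A², and A² cancels in the ratio.
Let u = z/a; then A² and the length scale cancel, so P = ∫_{1/6}^{2/3} u^2·(1 - u)^2 du ÷ ∫_{0}^{1} u^2·(1 - u)^2 du.
With ∫ u^2·(1 - u)^2 du = u^3·(6·u^2 - 15·u + 10)/30 + C, the region integral is 163/6480 and the full one is 1/30.
This works out to P = 163/216.

P ≈ 0.7546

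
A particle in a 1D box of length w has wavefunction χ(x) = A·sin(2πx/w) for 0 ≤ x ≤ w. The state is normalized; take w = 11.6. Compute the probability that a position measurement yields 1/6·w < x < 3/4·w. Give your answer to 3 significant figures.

P ≈ 0.652

|χ|² is the probability density, so P = ∫_{1/6·w}^{3/4·w} |χ|² dx.
With A² fixed by ∫|χ|² = 1, i.e. A² = (w/2)^(−1), substitute and integrate.
In terms of u = x/w (A² and the length scale cancel between numerator and denominator), P = [∫_{1/6}^{3/4} sin(2·π·u)^2 du] / [∫_{0}^{1} sin(2·π·u)^2 du].
With ∫ sin(2·π·u)^2 du = u/2 - sin(4·π·u)/(8·π) + C, the region integral is √(3)/(16·π) + 7/24 and the full one is 1/2.
This works out to P = √(3)/(8·π) + 7/12.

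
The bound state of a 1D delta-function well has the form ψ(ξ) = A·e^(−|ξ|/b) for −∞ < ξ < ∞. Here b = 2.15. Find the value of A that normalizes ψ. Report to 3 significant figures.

We need A² ∫|f|² dξ = 1, taking the integral from −∞ to ∞.
Carrying out the integral gives A² · b.
Setting this equal to 1 gives A² = 1/(b).
Substituting b = 2.15 gives A² = 0.4651, so A = 0.6820.

A ≈ 0.682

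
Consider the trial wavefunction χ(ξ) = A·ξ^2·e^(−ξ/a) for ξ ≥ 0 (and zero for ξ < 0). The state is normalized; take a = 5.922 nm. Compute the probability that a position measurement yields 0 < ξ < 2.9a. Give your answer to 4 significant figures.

|χ|² is the probability density, so P = ∫_{0}^{2.9a} |χ|² dξ.
With A² fixed by ∫|χ|² = 1, i.e. A² = (3·a^5/4)^(−1), substitute and integrate.
Substituting u = ξ/a, A² and the length scale cancel in the ratio: P = ∫_{0}^{2.9} u^4·e^(-2·u) du / ∫_{0}^{∞} u^4·e^(-2·u) du.
With ∫ u^4·e^(-2·u) du = -(u^4/2 + u^3 + 3·u^2/2 + 3·u/2 + 3/4)·e^(-2·u) + C, the region integral is ≈ 0.515461 and the full one is 3/4.
Evaluating gives P = 0.68728.

P ≈ 0.6873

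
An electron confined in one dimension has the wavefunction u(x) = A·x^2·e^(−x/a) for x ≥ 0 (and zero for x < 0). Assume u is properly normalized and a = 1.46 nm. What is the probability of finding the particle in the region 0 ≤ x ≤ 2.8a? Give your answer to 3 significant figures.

|u|² is the probability density, so P = ∫_{0}^{2.8a} |u|² dx.
Since A² = 1/(3·a^5/4), this is the region integral divided by the full normalization integral.
Let t = x/a; then A² and the length scale cancel, so P = ∫_{0}^{2.8} t^4·e^(-2·t) dt ÷ ∫_{0}^{∞} t^4·e^(-2·t) dt.
Using ∫ t^4·e^(-2·t) dt = -(t^4/2 + t^3 + 3·t^2/2 + 3·t/2 + 3/4)·e^(-2·t), the numerator is ≈ 0.49339 and the denominator is 3/4.
Taking the ratio, P = 0.6578.

P ≈ 0.658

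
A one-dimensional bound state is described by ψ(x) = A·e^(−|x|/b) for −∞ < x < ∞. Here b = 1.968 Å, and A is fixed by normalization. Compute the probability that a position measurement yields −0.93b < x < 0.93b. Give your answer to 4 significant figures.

The probability is P = ∫ |ψ|² dx over [−0.93b, 0.93b].
The normalization integral ∫|ψ|²dx over the whole domain equals b·A², and A² cancels in the ratio.
Both integrals are even about x = 0, so only the x ≥ 0 halves are needed (the factors of 2 cancel). Let u = x/b; then A² and the length scale cancel, so P = ∫_{0}^{0.93} e^(-2·u) du ÷ ∫_{0}^{∞} e^(-2·u) du.
With ∫ e^(-2·u) du = -e^(-2·u)/2 + C, the region integral is 1/2 - e^(-93/50)/2 and the full one is 1/2.
This works out to P = 0.84433.

P ≈ 0.8443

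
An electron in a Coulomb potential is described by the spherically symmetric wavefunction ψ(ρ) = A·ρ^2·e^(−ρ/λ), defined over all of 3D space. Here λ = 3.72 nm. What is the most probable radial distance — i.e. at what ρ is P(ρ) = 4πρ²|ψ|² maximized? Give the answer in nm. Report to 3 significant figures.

ρ ≈ 11.2 nm

Differentiate P(ρ) = 4πρ²|ψ|² with respect to ρ and set to zero.
Solving yields ρ = 3·λ.
With λ = 3.72, the most probable radial distance is 11.16 nm.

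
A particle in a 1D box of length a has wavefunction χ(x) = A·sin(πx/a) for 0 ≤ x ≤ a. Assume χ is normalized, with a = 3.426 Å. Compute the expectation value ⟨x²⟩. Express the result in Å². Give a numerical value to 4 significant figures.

⟨x^2⟩ ≈ 3.318 Å^2

⟨x²⟩ = ∫ x^2 |χ|² dx over the full domain.
Using sin²θ = (1 − cos 2θ)/2, evaluating both integrals, ⟨x²⟩ = -a^2/(2·π^2) + a^2/3.
Putting a = 3.426 gives 3.3179.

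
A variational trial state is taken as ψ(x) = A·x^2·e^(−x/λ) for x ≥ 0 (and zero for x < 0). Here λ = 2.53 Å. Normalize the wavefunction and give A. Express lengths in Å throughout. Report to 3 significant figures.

Normalization requires ∫|ψ|² dx = 1, integrated from 0 to ∞.
Using ∫₀^∞ xⁿ e^(−αx) dx = n!/αⁿ⁺¹, ∫|ψ|² dx = A²·(3·λ^5/4).
Plugging in λ = 2.53 yields A = 0.1134.

A ≈ 0.113 Å^(-5/2)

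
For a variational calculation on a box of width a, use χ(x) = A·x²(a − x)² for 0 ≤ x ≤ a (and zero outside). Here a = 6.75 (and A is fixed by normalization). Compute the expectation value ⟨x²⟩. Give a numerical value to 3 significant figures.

⟨x²⟩ = ∫ x^2 |χ|² dx over the full domain.
Expanding the polynomial and integrating term by term, evaluating both integrals, ⟨x²⟩ = 3·a^2/11.
With a = 6.75, ⟨x^2⟩ = 12.43.

⟨x^2⟩ ≈ 12.4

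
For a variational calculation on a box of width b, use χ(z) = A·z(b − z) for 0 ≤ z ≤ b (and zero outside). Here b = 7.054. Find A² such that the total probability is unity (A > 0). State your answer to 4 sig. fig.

We need A² ∫|f|² dz = 1, taking the integral from 0 to b.
Expanding the polynomial and integrating term by term, the integral (without the A² prefactor) comes out to b^5/30.
With b = 7.054: A² = 0.0017177 and A = 0.041445.

A^2 ≈ 0.001718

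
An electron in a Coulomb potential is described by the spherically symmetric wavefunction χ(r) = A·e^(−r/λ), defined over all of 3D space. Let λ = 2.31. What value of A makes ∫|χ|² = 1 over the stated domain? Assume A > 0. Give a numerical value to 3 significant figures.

The normalization condition is ∫|χ|² 4πr² dr = 1 from 0 to ∞.
(Spherical symmetry: dV = 4πr² dr.)
Recall ∫₀^∞ r^m e^(−r/β) dr = m!·β^(m+1), carrying out the integral gives A² · π·λ^3.
Setting this equal to 1 gives A² = 1/(π·λ^3).
Plugging in λ = 2.31 yields A = 0.1607.

A ≈ 0.161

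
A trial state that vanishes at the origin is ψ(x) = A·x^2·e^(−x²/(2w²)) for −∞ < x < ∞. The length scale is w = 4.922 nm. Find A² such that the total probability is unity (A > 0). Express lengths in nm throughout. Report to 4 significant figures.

We need A² ∫|f|² dx = 1, taking the integral from −∞ to ∞.
With ∫_{−∞}^{∞} x^(2m) e^(−αx²) dx = (2m−1)!!·√π / (2^m α^(m+1/2)), the integral (without the A² prefactor) comes out to 3·√(π)·w^5/4.
Setting this equal to 1 gives A² = 1/(3·√(π)·w^5/4).
With w = 4.922: A² = 0.00026041 and A = 0.016137.

A^2 ≈ 0.0002604 nm^(-5)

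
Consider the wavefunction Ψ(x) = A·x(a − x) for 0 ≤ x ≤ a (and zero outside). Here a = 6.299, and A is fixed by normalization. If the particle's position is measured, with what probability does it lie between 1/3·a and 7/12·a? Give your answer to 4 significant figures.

|Ψ|² is the probability density, so P = ∫_{1/3·a}^{7/12·a} |Ψ|² dx.
Since A² = 1/(a^5/30), this is the region integral divided by the full normalization integral.
Let u = x/a; then A² and the length scale cancel, so P = ∫_{1/3}^{7/12} u^2·(1 - u)^2 du ÷ ∫_{0}^{1} u^2·(1 - u)^2 du.
With ∫ u^2·(1 - u)^2 du = u^3·(6·u^2 - 15·u + 10)/30 + C, the region integral is ≈ 0.0147835 and the full one is 1/30.
The result is P = 0.44350.

P ≈ 0.4435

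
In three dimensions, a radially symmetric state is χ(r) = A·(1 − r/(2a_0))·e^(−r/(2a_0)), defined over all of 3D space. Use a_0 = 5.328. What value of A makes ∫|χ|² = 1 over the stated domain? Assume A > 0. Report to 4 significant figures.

The normalization condition is ∫|χ|² 4πr² dr = 1 from 0 to ∞.
The angular integral contributes 4π, leaving ∫₀^∞ r²|χ|² dr.
Carrying out the integral gives A² · 8·π·a_0^3.
So A² = (8·π·a_0^3)^(−1).
Substituting a_0 = 5.328 gives A² = 0.00026307, so A = 0.016219.

A ≈ 0.01622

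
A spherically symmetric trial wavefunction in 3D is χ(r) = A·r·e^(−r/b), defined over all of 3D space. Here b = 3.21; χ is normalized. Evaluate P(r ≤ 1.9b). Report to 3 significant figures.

Integrate the radial probability density 4πr²|χ|² over r ≤ 1.9b.
A² is fixed by ∫₀^∞ 4πr²|χ|² dr = 1, i.e. A² = (3·π·b^5)^(−1).
Substituting u = r/b, A², 4π and the length scale all cancel in the ratio: P = ∫_{0}^{1.9} u^4·e^(-2·u) du / ∫_{0}^{∞} u^4·e^(-2·u) du.
Using ∫ u^4·e^(-2·u) du = -(u^4/2 + u^3 + 3·u^2/2 + 3·u/2 + 3/4)·e^(-2·u), the numerator is ≈ 0.24912 and the denominator is 3/4.
This evaluates to P = 0.3322.

P ≈ 0.332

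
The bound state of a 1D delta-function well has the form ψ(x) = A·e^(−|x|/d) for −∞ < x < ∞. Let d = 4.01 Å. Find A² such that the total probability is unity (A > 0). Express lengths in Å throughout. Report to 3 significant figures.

The normalization condition is ∫|ψ|² dx = 1 from −∞ to ∞.
The integral (without the A² prefactor) comes out to d.
Hence A² = 1/[d].
Plugging in d = 4.01 yields A = 0.4994.

A^2 ≈ 0.249 Å^(-1)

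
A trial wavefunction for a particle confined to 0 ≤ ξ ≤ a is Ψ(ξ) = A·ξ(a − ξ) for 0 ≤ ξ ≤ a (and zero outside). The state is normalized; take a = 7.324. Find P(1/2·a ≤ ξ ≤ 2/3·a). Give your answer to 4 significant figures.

P ≈ 0.2901

P = ∫_{1/2·a}^{2/3·a} |Ψ(ξ)|² dξ.
Since A² = 1/(a^5/30), this is the region integral divided by the full normalization integral.
Let u = ξ/a; then A² and the length scale cancel, so P = ∫_{1/2}^{2/3} u^2·(1 - u)^2 du ÷ ∫_{0}^{1} u^2·(1 - u)^2 du.
An antiderivative of u^2·(1 - u)^2 is u^3·(6·u^2 - 15·u + 10)/30; evaluating from 1/2 to 2/3 gives 47/4860, while the full integral is 1/30.
This works out to P = 47/162.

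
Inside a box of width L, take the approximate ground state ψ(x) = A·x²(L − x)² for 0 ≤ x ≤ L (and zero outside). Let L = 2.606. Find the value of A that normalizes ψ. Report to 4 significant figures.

A ≈ 0.3371

We need A² ∫|f|² dx = 1, taking the integral from 0 to L.
Expanding the polynomial and integrating term by term, carrying out the integral gives A² · L^9/630.
Hence A² = 1/[L^9/630].
Substituting L = 2.606 gives A² = 0.11365, so A = 0.33712.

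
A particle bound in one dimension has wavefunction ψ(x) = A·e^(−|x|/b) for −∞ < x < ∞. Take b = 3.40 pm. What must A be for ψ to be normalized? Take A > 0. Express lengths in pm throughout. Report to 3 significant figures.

The normalization condition is ∫|ψ|² dx = 1 from −∞ to ∞.
∫|ψ|² dx = A²·(b).
Setting this equal to 1 gives A² = 1/(b).
With b = 3.40: A² = 0.2941 and A = 0.5423.

A ≈ 0.542 pm^(-1/2)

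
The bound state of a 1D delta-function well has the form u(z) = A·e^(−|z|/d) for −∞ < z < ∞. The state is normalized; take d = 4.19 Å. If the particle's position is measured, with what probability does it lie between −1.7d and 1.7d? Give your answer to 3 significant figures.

P ≈ 0.967

|u|² is the probability density, so P = ∫_{−1.7d}^{1.7d} |u|² dz.
Since A² = 1/(d), this is the region integral divided by the full normalization integral.
Both integrals are even about z = 0, so only the z ≥ 0 halves are needed (the factors of 2 cancel). Let t = z/d; then A² and the length scale cancel, so P = ∫_{0}^{1.7} e^(-2·t) dt ÷ ∫_{0}^{∞} e^(-2·t) dt.
Using ∫ e^(-2·t) dt = -e^(-2·t)/2, the numerator is 1/2 - e^(-17/5)/2 and the denominator is 1/2.
Evaluating gives P = 0.9666.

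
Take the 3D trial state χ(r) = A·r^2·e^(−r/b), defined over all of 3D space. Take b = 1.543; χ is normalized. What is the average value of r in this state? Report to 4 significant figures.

⟨r⟩ ≈ 5.401

⟨r⟩ = ∫ r |χ|² 4πr² dr over the full domain.
Recall ∫₀^∞ r^m e^(−r/β) dr = m!·β^(m+1), since the A² factors cancel between numerator and denominator, ⟨r⟩ = 7·b/2.
Putting b = 1.543 gives 5.4005.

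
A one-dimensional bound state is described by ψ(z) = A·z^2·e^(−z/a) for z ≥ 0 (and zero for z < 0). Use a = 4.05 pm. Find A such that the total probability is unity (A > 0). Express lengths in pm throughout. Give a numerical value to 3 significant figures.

A ≈ 0.0350 pm^(-5/2)

We need A² ∫|f|² dz = 1, taking the integral from 0 to ∞.
Recall ∫₀^∞ z^m e^(−z/β) dz = m!·β^(m+1), the integral (without the A² prefactor) comes out to 3·a^5/4.
Setting this equal to 1 gives A² = 1/(3·a^5/4).
Substituting a = 4.05 gives A² = 0.001224, so A = 0.03498.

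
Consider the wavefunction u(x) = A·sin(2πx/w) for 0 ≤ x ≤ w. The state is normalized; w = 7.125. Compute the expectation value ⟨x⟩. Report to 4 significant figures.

⟨x⟩ ≈ 3.563

The expectation value is the |u|²-weighted average of x: ∫ x|u|² dx.
With ∫₀^w sin²(nπx/w) dx = w/2, since the A² factors cancel between numerator and denominator, ⟨x⟩ = w/2.
With w = 7.125, ⟨x⟩ = 3.5625.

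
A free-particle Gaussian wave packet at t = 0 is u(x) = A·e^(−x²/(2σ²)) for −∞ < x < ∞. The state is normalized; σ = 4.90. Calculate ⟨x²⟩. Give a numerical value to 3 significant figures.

⟨x^2⟩ ≈ 12.0

⟨x²⟩ = ∫ x^2 |u|² dx over the full domain.
Evaluating both integrals, ⟨x²⟩ = σ^2/2.
Putting σ = 4.90 gives 12.01.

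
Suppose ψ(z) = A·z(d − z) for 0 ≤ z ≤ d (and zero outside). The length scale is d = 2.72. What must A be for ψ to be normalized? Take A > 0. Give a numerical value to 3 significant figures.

The normalization condition is ∫|ψ|² dz = 1 from 0 to d.
Expanding the polynomial and integrating term by term, ∫|ψ|² dz = A²·(d^5/30).
Hence A² = 1/[d^5/30].
Plugging in d = 2.72 yields A = 0.4489.

A ≈ 0.449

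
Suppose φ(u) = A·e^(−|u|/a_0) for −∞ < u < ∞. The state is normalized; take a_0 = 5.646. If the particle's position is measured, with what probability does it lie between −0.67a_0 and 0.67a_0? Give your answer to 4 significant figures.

The probability is P = ∫ |φ|² du over [−0.67a_0, 0.67a_0].
The normalization integral ∫|φ|²du over the whole domain equals a_0·A², and A² cancels in the ratio.
Both integrals are even about u = 0, so only the u ≥ 0 halves are needed (the factors of 2 cancel). In terms of t = u/a_0 (A² and the length scale cancel between numerator and denominator), P = [∫_{0}^{0.67} e^(-2·t) dt] / [∫_{0}^{∞} e^(-2·t) dt].
An antiderivative of e^(-2·t) is -e^(-2·t)/2; evaluating from 0 to 0.67 gives 1/2 - e^(-67/50)/2, while the full integral is 1/2.
Evaluating gives P = 0.73815.

P ≈ 0.7382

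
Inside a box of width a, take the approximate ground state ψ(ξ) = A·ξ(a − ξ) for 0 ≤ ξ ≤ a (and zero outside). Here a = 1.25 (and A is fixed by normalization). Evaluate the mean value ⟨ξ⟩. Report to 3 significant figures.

By definition ⟨ξ⟩ = ∫ ξ |ψ(ξ)|² dξ.
The ratio of the moment integral to the normalization integral gives ⟨ξ⟩ = a/2.
With a = 1.25, ⟨ξ⟩ = 0.6250.

⟨ξ⟩ ≈ 0.625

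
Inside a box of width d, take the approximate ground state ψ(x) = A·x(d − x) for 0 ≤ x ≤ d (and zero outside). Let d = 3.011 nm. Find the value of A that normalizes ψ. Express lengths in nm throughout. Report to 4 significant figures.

The normalization condition is ∫|ψ|² dx = 1 from 0 to d.
Expanding the polynomial and integrating term by term, carrying out the integral gives A² · d^5/30.
Substituting d = 3.011 gives A² = 0.12122, so A = 0.34816.

A ≈ 0.3482 nm^(-5/2)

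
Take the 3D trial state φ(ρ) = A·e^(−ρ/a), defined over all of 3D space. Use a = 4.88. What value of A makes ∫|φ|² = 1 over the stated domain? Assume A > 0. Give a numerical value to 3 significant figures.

A ≈ 0.0523

Normalization requires ∫|φ|² 4πρ² dρ = 1, integrated from 0 to ∞.
Using ∫₀^∞ ρⁿ e^(−αρ) dρ = n!/αⁿ⁺¹, the integral (without the A² prefactor) comes out to π·a^3.
So A² = (π·a^3)^(−1).
With a = 4.88: A² = 0.002739 and A = 0.05234.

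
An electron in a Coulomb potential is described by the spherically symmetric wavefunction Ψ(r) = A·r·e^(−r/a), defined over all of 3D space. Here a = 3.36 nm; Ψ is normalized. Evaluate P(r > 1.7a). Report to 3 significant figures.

P ≈ 0.744

Integrate the radial probability density 4πr²|Ψ|² over r > 1.7a.
Normalization gives A² = 1/(3·π·a^5).
Let u = r/a; then A², 4π and the length scale all cancel, so P = ∫_{1.7}^{∞} u^4·e^(-2·u) du ÷ ∫_{0}^{∞} u^4·e^(-2·u) du.
An antiderivative of u^4·e^(-2·u) is -(u^4/2 + u^3 + 3·u^2/2 + 3·u/2 + 3/4)·e^(-2·u); evaluating from 1.7 to ∞ gives ≈ 0.55814, while the full integral is 3/4.
This evaluates to P = 0.7442.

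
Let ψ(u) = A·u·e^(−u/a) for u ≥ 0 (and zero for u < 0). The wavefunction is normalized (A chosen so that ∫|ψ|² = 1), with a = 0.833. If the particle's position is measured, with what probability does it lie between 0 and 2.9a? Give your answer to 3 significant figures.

P ≈ 0.928

|ψ|² is the probability density, so P = ∫_{0}^{2.9a} |ψ|² du.
With A² fixed by ∫|ψ|² = 1, i.e. A² = (a^3/4)^(−1), substitute and integrate.
In terms of t = u/a (A² and the length scale cancel between numerator and denominator), P = [∫_{0}^{2.9} t^2·e^(-2·t) dt] / [∫_{0}^{∞} t^2·e^(-2·t) dt].
With ∫ t^2·e^(-2·t) dt = -(2·t^2 + 2·t + 1)·e^(-2·t)/4 + C, the region integral is 1/4 - 1181·e^(-29/5)/200 and the full one is 1/4.
Taking the ratio, P = 0.9285.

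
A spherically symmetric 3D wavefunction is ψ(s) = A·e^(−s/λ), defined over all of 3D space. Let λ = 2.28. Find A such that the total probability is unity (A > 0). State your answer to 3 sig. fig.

Require ∫ |ψ|² 4πs² ds = 1 over the whole domain.
The angular integral contributes 4π, leaving ∫₀^∞ s²|ψ|² ds.
Using ∫₀^∞ sⁿ e^(−αs) ds = n!/αⁿ⁺¹, carrying out the integral gives A² · π·λ^3.
Setting this equal to 1 gives A² = 1/(π·λ^3).
Plugging in λ = 2.28 yields A = 0.1639.

A ≈ 0.164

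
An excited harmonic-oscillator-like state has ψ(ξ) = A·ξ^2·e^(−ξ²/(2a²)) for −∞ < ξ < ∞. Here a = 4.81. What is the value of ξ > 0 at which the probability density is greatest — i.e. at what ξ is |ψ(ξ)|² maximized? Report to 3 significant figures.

ξ ≈ 6.80

The maximum of |ψ(ξ)|² occurs where its derivative vanishes.
Solving yields ξ = √(2)·a.
With a = 4.81, the value of ξ > 0 at which the probability density is greatest is 6.802.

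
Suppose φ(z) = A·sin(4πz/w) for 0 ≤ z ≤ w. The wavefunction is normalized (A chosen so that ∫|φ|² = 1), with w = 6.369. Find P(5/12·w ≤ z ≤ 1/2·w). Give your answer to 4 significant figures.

P = ∫_{5/12·w}^{1/2·w} |φ(z)|² dz.
The normalization integral ∫|φ|²dz over the whole domain equals w/2·A², and A² cancels in the ratio.
Substituting u = z/w, A² and the length scale cancel in the ratio: P = ∫_{5/12}^{1/2} sin(4·π·u)^2 du / ∫_{0}^{1} sin(4·π·u)^2 du.
Using ∫ sin(4·π·u)^2 du = u/2 - sin(4·π·u)·cos(4·π·u)/(8·π), the numerator is -√(3)/(32·π) + 1/24 and the denominator is 1/2.
Taking the ratio, P = (-√(3)/16 + π/12)/π.

P ≈ 0.04888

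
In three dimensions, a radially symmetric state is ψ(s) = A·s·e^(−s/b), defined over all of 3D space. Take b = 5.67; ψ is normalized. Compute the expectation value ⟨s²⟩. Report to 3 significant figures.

⟨s^2⟩ ≈ 241

By definition ⟨s²⟩ = ∫ s^2 |ψ(s)|² 4πs² ds.
Using ∫₀^∞ sⁿ e^(−αs) ds = n!/αⁿ⁺¹, since the A² factors cancel between numerator and denominator, ⟨s²⟩ = 15·b^2/2.
With b = 5.67, ⟨s^2⟩ = 241.1.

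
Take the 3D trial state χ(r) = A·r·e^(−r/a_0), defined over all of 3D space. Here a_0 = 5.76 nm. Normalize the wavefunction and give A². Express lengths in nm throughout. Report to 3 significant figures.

Require ∫ |χ|² 4πr² dr = 1 over the whole domain.
The angular integral contributes 4π, leaving ∫₀^∞ r²|χ|² dr.
With ∫₀^∞ r^4 e^(−αr) dr = 4!/α^5, carrying out the integral gives A² · 3·π·a_0^5.
Substituting a_0 = 5.76 gives A² = 0.00001673, so A = 0.004091.

A^2 ≈ 0.0000167 nm^(-5)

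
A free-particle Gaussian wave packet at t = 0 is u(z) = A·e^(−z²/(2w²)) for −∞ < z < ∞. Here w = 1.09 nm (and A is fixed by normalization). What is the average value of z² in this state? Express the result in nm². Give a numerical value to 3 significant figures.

The expectation value is the |u|²-weighted average of z^2: ∫ z^2|u|² dz.
With ∫_{−∞}^{∞} z^(2m) e^(−αz²) dz = (2m−1)!!·√π / (2^m α^(m+1/2)), evaluating both integrals, ⟨z²⟩ = w^2/2.
Putting w = 1.09 gives 0.5941.

⟨z^2⟩ ≈ 0.594 nm^2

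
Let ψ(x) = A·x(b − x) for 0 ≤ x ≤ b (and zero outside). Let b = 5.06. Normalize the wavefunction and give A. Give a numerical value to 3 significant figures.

A ≈ 0.0951

We need A² ∫|f|² dx = 1, taking the integral from 0 to b.
Expanding the polynomial and integrating term by term, carrying out the integral gives A² · b^5/30.
Setting this equal to 1 gives A² = 1/(b^5/30).
Plugging in b = 5.06 yields A = 0.09510.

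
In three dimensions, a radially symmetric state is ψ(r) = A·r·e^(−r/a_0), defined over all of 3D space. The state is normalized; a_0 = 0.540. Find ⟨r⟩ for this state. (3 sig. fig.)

The expectation value is the |ψ|²-weighted average of r: ∫ r|ψ|² 4πr² dr.
The ratio of the moment integral to the normalization integral gives ⟨r⟩ = 5·a_0/2.
Putting a_0 = 0.540 gives 1.350.

⟨r⟩ ≈ 1.35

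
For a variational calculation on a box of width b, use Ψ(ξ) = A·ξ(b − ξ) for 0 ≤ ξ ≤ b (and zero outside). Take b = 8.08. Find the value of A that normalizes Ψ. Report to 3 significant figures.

A ≈ 0.0295

The normalization condition is ∫|Ψ|² dξ = 1 from 0 to b.
Expanding the polynomial and integrating term by term, with Ψ = A·ξ(b − ξ), the integral evaluates to A²·[b^5/30].
Setting this equal to 1 gives A² = 1/(b^5/30).
With b = 8.08: A² = 0.0008711 and A = 0.02951.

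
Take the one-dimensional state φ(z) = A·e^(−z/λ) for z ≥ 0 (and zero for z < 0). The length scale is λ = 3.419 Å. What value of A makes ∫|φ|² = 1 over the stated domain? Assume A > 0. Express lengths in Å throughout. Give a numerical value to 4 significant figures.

Normalization requires ∫|φ|² dz = 1, integrated from 0 to ∞.
With ∫₀^∞ z^0 e^(−αz) dz = 0!/α^1, carrying out the integral gives A² · λ/2.
Hence A² = 1/[λ/2].
Substituting λ = 3.419 gives A² = 0.58497, so A = 0.76483.

A ≈ 0.7648 Å^(-1/2)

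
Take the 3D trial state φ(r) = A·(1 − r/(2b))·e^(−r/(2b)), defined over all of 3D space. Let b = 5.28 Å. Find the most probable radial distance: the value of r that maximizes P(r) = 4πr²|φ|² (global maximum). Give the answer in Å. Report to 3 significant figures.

r ≈ 27.6 Å

The maximum of P(r) = 4πr²|φ|² occurs where its derivative vanishes.
Solving yields r = b·(√(5) + 3).
With b = 5.28, the most probable radial distance is 27.65 Å.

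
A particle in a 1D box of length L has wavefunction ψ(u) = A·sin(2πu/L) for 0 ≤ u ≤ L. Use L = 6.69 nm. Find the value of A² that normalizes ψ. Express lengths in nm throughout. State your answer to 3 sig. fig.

A^2 ≈ 0.299 nm^(-1)

Normalization requires ∫|ψ|² du = 1, integrated from 0 to L.
With ∫₀^L sin²(nπu/L) du = L/2, with ψ = A·sin(2πu/L), the integral evaluates to A²·[L/2].
Hence A² = 1/[L/2].
Substituting L = 6.69 gives A² = 0.2990, so A = 0.5468.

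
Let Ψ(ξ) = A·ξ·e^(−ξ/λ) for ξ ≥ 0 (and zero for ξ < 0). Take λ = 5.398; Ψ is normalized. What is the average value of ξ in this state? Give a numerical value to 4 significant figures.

⟨ξ⟩ ≈ 8.097

By definition ⟨ξ⟩ = ∫ ξ |Ψ(ξ)|² dξ.
Evaluating both integrals, ⟨ξ⟩ = 3·λ/2.
Putting λ = 5.398 gives 8.0970.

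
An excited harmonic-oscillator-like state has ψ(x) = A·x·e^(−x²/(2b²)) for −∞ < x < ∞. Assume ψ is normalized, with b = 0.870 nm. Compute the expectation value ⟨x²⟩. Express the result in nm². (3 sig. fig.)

⟨x^2⟩ ≈ 1.14 nm^2

⟨x²⟩ = ∫ x^2 |ψ|² dx over the full domain.
Since the A² factors cancel between numerator and denominator, ⟨x²⟩ = 3·b^2/2.
Putting b = 0.870 gives 1.135.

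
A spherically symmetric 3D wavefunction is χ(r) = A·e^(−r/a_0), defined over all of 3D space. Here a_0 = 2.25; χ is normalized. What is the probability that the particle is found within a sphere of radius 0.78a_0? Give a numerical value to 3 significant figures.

P = ∫ |χ|² 4πr² dr over r ≤ 0.78a_0.
Normalization gives A² = 1/(π·a_0^3).
In terms of u = r/a_0 (A², 4π and the length scale all cancel between numerator and denominator), P = [∫_{0}^{0.78} u^2·e^(-2·u) du] / [∫_{0}^{∞} u^2·e^(-2·u) du].
An antiderivative of u^2·e^(-2·u) is -(2·u^2 + 2·u + 1)·e^(-2·u)/4; evaluating from 0 to 0.78 gives 1/4 - 4721·e^(-39/25)/5000, while the full integral is 1/4.
The region integral divided by the full integral gives P = 0.2064.

P ≈ 0.206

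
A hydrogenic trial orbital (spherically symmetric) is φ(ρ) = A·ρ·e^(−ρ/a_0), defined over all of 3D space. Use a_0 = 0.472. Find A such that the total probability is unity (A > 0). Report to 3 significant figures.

The normalization condition is ∫|φ|² 4πρ² dρ = 1 from 0 to ∞.
The integral (without the A² prefactor) comes out to 3·π·a_0^5.
Setting this equal to 1 gives A² = 1/(3·π·a_0^5).
With a_0 = 0.472: A² = 4.529 and A = 2.128.

A ≈ 2.13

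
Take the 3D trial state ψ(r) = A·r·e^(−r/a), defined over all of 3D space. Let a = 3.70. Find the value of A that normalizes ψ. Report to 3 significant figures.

Require ∫ |ψ|² 4πr² dr = 1 over the whole domain.
Recall ∫₀^∞ r^m e^(−r/β) dr = m!·β^(m+1), carrying out the integral gives A² · 3·π·a^5.
Substituting a = 3.70 gives A² = 0.0001530, so A = 0.01237.

A ≈ 0.0124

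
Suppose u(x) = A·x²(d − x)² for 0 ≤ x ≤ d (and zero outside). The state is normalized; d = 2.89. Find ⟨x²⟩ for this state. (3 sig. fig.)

⟨x^2⟩ ≈ 2.28

⟨x²⟩ = ∫ x^2 |u|² dx over the full domain.
Expanding the polynomial and integrating term by term, evaluating both integrals, ⟨x²⟩ = 3·d^2/11.
Putting d = 2.89 gives 2.278.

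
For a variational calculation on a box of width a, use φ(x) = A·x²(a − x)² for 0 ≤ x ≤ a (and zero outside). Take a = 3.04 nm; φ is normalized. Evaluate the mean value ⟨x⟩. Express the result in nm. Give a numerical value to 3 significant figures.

⟨x⟩ ≈ 1.52 nm

By definition ⟨x⟩ = ∫ x |φ(x)|² dx.
The ratio of the moment integral to the normalization integral gives ⟨x⟩ = a/2.
With a = 3.04, ⟨x⟩ = 1.520.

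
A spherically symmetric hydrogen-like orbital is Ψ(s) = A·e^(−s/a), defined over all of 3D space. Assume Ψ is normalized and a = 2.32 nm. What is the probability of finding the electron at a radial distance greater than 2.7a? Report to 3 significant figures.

P ≈ 0.0948

P = ∫ |Ψ|² 4πs² ds over s > 2.7a.
The full normalization integral is A²·[π·a^3] = 1, fixing A².
In terms of u = s/a (A², 4π and the length scale all cancel between numerator and denominator), P = [∫_{2.7}^{∞} u^2·e^(-2·u) du] / [∫_{0}^{∞} u^2·e^(-2·u) du].
With ∫ u^2·e^(-2·u) du = -(2·u^2 + 2·u + 1)·e^(-2·u)/4 + C, the region integral is 1049·e^(-27/5)/200 and the full one is 1/4.
Taking the ratio yields P = 0.09476.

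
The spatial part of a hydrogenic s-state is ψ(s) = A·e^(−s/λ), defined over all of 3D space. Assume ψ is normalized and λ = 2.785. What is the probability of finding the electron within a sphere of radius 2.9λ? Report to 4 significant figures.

P = ∫ |ψ|² 4πs² ds over s ≤ 2.9λ.
A² is fixed by ∫₀^∞ 4πs²|ψ|² ds = 1, i.e. A² = (π·λ^3)^(−1).
Let u = s/λ; then A², 4π and the length scale all cancel, so P = ∫_{0}^{2.9} u^2·e^(-2·u) du ÷ ∫_{0}^{∞} u^2·e^(-2·u) du.
With ∫ u^2·e^(-2·u) du = -(2·u^2 + 2·u + 1)·e^(-2·u)/4 + C, the region integral is 1/4 - 1181·e^(-29/5)/200 and the full one is 1/4.
The region integral divided by the full integral gives P = 0.92849.

P ≈ 0.9285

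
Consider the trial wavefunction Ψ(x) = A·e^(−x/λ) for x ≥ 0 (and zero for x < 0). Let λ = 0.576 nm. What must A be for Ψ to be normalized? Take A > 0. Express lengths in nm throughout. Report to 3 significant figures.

We need A² ∫|f|² dx = 1, taking the integral from 0 to ∞.
Carrying out the integral gives A² · λ/2.
Setting this equal to 1 gives A² = 1/(λ/2).
Plugging in λ = 0.576 yields A = 1.863.

A ≈ 1.86 nm^(-1/2)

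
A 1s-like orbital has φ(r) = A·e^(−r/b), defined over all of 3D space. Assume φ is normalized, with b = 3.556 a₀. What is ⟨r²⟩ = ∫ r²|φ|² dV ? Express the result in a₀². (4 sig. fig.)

By definition ⟨r²⟩ = ∫ r^2 |φ(r)|² 4πr² dr.
Recall ∫₀^∞ r^m e^(−r/β) dr = m!·β^(m+1), the ratio of the moment integral to the normalization integral gives ⟨r²⟩ = 3·b^2.
Putting b = 3.556 gives 37.935.

⟨r^2⟩ ≈ 37.94 a₀^2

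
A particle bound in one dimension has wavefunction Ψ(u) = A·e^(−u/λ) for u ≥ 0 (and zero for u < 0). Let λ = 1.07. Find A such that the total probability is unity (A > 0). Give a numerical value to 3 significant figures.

We need A² ∫|f|² du = 1, taking the integral from 0 to ∞.
Recall ∫₀^∞ u^m e^(−u/β) du = m!·β^(m+1), carrying out the integral gives A² · λ/2.
Hence A² = 1/[λ/2].
Plugging in λ = 1.07 yields A = 1.367.

A ≈ 1.37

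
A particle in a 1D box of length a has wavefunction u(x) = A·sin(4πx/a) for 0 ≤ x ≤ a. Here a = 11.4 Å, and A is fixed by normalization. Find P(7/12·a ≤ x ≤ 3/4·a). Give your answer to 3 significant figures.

|u|² is the probability density, so P = ∫_{7/12·a}^{3/4·a} |u|² dx.
Since A² = 1/(a/2), this is the region integral divided by the full normalization integral.
Substituting t = x/a, A² and the length scale cancel in the ratio: P = ∫_{7/12}^{3/4} sin(4·π·t)^2 dt / ∫_{0}^{1} sin(4·π·t)^2 dt.
An antiderivative of sin(4·π·t)^2 is t/2 - sin(4·π·t)·cos(4·π·t)/(8·π); evaluating from 7/12 to 3/4 gives √(3)/(32·π) + 1/12, while the full integral is 1/2.
Evaluating gives P = (√(3)/16 + π/6)/π.

P ≈ 0.201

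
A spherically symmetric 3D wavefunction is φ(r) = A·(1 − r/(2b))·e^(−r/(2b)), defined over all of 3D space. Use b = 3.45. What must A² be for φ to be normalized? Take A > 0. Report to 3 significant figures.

A^2 ≈ 0.000969

Require ∫ |φ|² 4πr² dr = 1 over the whole domain.
In 3D with spherical symmetry the volume element is 4πr² dr.
Using ∫₀^∞ rⁿ e^(−αr) dr = n!/αⁿ⁺¹, with φ = A·(1 − r/(2b))·e^(−r/(2b)), the integral evaluates to A²·[8·π·b^3].
Setting this equal to 1 gives A² = 1/(8·π·b^3).
Substituting b = 3.45 gives A² = 0.0009690, so A = 0.03113.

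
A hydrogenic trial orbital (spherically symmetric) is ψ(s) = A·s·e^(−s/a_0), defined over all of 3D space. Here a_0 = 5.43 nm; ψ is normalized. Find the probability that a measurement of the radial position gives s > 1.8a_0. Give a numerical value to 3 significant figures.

P ≈ 0.706

P = ∫ |ψ|² 4πs² ds over s > 1.8a_0.
A² is fixed by ∫₀^∞ 4πs²|ψ|² ds = 1, i.e. A² = (3·π·a_0^5)^(−1).
Let u = s/a_0; then A², 4π and the length scale all cancel, so P = ∫_{1.8}^{∞} u^4·e^(-2·u) du ÷ ∫_{0}^{∞} u^4·e^(-2·u) du.
Using ∫ u^4·e^(-2·u) du = -(u^4/2 + u^3 + 3·u^2/2 + 3·u/2 + 3/4)·e^(-2·u), the numerator is ≈ 0.52983 and the denominator is 3/4.
Taking the ratio yields P = 0.7064.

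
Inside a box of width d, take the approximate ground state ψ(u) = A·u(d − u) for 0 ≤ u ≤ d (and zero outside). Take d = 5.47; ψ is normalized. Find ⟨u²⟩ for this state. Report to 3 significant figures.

⟨u²⟩ = ∫ u^2 |ψ|² du over the full domain.
Evaluating both integrals, ⟨u²⟩ = 2·d^2/7.
Putting d = 5.47 gives 8.549.

⟨u^2⟩ ≈ 8.55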